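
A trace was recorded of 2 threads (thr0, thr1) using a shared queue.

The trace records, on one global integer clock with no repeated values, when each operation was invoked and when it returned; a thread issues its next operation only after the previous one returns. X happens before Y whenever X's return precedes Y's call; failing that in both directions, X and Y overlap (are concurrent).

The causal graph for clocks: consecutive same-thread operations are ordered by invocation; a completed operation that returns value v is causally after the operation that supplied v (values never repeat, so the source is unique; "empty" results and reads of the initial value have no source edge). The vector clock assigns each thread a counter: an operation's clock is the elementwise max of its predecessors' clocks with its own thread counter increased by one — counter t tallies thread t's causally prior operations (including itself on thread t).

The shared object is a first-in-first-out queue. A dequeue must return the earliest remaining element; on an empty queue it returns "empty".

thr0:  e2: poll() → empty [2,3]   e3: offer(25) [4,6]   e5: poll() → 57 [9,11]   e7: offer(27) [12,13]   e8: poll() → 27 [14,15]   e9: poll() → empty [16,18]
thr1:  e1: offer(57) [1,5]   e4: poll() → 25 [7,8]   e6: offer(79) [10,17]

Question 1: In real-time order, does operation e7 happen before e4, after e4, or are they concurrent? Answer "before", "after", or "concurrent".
Answer: after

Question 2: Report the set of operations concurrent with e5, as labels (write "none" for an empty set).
Answer: e6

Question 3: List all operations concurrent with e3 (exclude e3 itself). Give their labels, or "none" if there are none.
Answer: e1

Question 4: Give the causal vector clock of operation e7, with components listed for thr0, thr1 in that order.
Answer: (4, 1)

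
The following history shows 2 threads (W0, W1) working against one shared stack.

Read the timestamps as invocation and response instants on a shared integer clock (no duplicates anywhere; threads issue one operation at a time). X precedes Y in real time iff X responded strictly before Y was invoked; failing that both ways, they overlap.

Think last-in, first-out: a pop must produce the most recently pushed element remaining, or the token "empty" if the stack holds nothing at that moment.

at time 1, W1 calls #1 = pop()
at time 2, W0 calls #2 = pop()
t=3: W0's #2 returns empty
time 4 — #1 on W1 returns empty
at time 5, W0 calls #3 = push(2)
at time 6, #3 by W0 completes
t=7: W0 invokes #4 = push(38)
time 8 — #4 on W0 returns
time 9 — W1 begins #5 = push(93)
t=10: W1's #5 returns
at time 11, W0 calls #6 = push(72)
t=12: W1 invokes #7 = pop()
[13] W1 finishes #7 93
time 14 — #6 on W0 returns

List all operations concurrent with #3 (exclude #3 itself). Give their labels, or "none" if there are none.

none

#3 spans [5,6]: anything still running between times 5 and 6 counts as concurrent
#1 [1,4]: before
#2 [2,3]: before
#4 [7,8]: after
#5 [9,10]: after
#6 [11,14]: after
#7 [12,13]: after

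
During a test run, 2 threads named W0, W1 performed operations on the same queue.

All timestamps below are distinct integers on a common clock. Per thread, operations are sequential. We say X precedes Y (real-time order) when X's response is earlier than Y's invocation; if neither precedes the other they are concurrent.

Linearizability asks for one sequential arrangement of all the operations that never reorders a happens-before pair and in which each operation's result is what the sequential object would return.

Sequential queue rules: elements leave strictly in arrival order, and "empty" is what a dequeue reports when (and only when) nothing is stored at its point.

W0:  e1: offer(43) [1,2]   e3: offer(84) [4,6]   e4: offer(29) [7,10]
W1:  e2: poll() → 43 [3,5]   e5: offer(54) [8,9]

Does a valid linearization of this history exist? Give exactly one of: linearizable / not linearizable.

witness order: e1, e2, e3, e4, e5
after step 1 (e1 offer(43)): queue <43>
after step 2 (e2 poll() → 43): queue <>
after step 3 (e3 offer(84)): queue <84>
after step 4 (e4 offer(29)): queue <84,29>
after step 5 (e5 offer(54)): queue <84,29,54>

linearizable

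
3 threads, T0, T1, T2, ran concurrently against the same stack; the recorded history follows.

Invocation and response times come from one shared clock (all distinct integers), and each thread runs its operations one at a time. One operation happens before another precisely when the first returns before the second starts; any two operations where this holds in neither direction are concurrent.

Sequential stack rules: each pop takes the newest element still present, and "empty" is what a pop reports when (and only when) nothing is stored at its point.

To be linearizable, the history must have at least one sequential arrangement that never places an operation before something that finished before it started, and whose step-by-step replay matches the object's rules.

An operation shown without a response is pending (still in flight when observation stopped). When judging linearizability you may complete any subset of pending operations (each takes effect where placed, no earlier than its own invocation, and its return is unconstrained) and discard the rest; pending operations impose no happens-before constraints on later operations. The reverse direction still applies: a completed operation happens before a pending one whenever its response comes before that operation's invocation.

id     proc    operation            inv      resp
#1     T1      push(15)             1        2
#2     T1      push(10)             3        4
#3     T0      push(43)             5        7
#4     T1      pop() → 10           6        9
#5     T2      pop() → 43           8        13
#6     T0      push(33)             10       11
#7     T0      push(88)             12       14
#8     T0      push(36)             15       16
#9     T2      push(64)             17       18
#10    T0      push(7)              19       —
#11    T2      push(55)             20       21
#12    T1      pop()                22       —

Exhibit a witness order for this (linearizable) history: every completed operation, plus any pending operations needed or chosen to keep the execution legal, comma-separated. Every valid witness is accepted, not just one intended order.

#1, #2, #3, #5, #4, #6, #7, #8, #9, #10, #11

1. #1 push(15), leaving stack <15>
2. #2 push(10), leaving stack <15,10>
3. #3 push(43), leaving stack <15,10,43>
4. #5 pop() → 43, leaving stack <15,10>
5. #4 pop() → 10, leaving stack <15>
6. #6 push(33), leaving stack <15,33>
7. #7 push(88), leaving stack <15,33,88>
8. #8 push(36), leaving stack <15,33,88,36>
9. #9 push(64), leaving stack <15,33,88,36,64>
10. #10 push(7) (pending, included), leaving stack <15,33,88,36,64,7>
11. #11 push(55), leaving stack <15,33,88,36,64,7,55>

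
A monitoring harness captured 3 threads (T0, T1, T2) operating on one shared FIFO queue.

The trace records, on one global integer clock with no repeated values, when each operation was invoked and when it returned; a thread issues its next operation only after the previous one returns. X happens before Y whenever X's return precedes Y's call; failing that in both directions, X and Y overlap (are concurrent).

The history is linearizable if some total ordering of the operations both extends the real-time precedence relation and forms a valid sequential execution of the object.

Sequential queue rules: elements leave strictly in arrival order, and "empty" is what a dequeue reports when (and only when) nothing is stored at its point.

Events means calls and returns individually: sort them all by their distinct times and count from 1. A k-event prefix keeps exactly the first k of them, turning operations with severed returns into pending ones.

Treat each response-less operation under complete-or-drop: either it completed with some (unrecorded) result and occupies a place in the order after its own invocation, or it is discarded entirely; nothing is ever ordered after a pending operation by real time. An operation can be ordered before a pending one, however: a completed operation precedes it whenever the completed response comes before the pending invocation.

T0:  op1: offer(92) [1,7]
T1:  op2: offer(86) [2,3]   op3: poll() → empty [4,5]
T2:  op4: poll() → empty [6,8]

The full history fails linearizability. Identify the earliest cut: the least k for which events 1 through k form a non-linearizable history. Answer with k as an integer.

one valid order for events 1..4 is op1, op2:
step 1: op1 offer(92) (pending, included) — queue <92>
step 2: op2 offer(86) — queue <92,86>
event 5 — op3's response, time 5 — after it, nothing linearizes
include/drop combinations of the 1 pending operation (op1) were all tried; none helps
take op2, op3 (pending dropped): step 2 already fails, because op3 poll() → empty cannot occur there

5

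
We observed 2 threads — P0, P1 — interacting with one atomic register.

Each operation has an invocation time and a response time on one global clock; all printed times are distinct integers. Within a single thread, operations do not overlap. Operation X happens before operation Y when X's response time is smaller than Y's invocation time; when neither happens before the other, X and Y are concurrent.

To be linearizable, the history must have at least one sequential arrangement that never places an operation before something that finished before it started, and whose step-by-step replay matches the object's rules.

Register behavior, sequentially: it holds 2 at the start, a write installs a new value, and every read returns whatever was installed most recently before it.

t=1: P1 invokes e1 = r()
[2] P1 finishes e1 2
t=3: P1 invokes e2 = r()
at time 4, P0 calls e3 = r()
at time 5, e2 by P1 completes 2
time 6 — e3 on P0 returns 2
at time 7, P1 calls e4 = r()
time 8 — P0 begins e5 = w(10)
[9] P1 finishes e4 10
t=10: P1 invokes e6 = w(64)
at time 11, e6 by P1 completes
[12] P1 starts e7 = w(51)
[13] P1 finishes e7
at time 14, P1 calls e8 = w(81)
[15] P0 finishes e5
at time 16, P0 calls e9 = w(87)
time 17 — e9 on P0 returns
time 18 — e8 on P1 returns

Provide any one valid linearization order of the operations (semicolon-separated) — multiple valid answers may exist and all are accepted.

e1; e2; e3; e5; e4; e6; e7; e8; e9

after step 1 (e1 r() → 2): value 2
after step 2 (e2 r() → 2): value 2
after step 3 (e3 r() → 2): value 2
after step 4 (e5 w(10)): value 10
after step 5 (e4 r() → 10): value 10
after step 6 (e6 w(64)): value 64
after step 7 (e7 w(51)): value 51
after step 8 (e8 w(81)): value 81
after step 9 (e9 w(87)): value 87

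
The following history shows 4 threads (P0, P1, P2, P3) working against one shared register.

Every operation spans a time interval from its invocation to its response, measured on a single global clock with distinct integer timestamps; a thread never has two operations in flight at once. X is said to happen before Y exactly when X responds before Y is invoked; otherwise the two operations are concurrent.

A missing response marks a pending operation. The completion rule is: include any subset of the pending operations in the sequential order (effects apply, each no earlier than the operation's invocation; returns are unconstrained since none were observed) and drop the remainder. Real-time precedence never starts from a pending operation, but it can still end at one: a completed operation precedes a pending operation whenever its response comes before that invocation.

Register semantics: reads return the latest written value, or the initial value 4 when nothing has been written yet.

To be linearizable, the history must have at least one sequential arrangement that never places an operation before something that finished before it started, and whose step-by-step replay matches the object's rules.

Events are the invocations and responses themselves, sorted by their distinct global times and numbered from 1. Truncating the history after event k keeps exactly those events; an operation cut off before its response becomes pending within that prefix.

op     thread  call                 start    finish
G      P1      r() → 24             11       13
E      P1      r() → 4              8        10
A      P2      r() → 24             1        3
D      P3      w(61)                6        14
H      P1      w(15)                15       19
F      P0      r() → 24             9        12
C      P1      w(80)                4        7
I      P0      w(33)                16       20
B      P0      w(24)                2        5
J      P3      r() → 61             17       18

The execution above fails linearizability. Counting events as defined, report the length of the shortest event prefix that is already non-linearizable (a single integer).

one valid order for events 1..9 is B, A, C:
step 1: B w(24) — value 24
step 2: A r() → 24 — value 24
step 3: C w(80) — value 80
event 10 — E's response, time 10 — after it, nothing linearizes
every completion of the 2 pending operations (D, F) was checked; none linearizes
e.g. A, B, C, E (pending dropped): illegal at step 1, since A r() → 24 cannot apply there
e.g. A, C, B, E (pending dropped): illegal at step 1, since A r() → 24 cannot apply there

10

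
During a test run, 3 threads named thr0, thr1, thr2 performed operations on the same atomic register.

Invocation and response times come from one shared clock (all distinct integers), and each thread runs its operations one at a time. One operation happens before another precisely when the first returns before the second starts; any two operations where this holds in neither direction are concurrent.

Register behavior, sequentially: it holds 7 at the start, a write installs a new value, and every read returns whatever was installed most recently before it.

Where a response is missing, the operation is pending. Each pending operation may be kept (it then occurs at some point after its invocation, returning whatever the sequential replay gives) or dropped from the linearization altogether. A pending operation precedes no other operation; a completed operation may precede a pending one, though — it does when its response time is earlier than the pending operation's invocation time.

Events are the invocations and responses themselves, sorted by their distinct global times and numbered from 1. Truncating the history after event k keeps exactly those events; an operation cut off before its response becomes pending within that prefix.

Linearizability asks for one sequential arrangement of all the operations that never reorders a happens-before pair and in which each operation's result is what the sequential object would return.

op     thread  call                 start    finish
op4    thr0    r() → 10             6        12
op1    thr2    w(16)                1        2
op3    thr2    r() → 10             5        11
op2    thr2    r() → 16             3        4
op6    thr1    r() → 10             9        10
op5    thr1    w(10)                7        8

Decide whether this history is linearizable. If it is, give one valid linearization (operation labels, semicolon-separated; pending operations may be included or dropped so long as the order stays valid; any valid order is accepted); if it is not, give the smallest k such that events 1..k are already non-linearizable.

step 1: op1 w(16) — value 16
step 2: op2 r() → 16 — value 16
step 3: op5 w(10) — value 10
step 4: op3 r() → 10 — value 10
step 5: op4 r() → 10 — value 10
step 6: op6 r() → 10 — value 10

linearizable — witness: op1; op2; op5; op3; op4; op6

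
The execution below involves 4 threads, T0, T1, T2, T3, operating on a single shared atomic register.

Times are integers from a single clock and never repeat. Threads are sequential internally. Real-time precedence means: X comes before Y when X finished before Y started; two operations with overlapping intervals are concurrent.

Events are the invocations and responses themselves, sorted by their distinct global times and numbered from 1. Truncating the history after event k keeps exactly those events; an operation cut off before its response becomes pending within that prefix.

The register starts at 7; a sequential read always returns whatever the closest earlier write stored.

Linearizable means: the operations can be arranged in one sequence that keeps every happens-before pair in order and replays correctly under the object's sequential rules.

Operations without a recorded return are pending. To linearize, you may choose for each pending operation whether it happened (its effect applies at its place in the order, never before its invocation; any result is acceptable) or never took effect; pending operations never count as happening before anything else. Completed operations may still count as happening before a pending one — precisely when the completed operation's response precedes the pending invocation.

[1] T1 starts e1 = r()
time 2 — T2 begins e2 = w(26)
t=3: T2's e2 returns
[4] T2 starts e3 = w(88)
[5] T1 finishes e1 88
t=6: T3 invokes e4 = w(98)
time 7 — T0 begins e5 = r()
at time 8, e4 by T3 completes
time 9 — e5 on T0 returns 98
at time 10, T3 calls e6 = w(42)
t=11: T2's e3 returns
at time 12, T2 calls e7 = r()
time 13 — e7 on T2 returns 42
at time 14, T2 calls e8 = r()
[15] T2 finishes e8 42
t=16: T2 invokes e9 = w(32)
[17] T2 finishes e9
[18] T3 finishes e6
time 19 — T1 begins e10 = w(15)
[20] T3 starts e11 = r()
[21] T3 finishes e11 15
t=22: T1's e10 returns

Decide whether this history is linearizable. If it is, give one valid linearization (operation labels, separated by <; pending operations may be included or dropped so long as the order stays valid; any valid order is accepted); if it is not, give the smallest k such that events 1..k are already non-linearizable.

linearizable — witness: e2 < e3 < e1 < e4 < e5 < e6 < e7 < e8 < e9 < e10 < e11

after step 1 (e2 w(26)): value 26
after step 2 (e3 w(88)): value 88
after step 3 (e1 r() → 88): value 88
after step 4 (e4 w(98)): value 98
after step 5 (e5 r() → 98): value 98
after step 6 (e6 w(42)): value 42
after step 7 (e7 r() → 42): value 42
after step 8 (e8 r() → 42): value 42
after step 9 (e9 w(32)): value 32
after step 10 (e10 w(15)): value 15
after step 11 (e11 r() → 15): value 15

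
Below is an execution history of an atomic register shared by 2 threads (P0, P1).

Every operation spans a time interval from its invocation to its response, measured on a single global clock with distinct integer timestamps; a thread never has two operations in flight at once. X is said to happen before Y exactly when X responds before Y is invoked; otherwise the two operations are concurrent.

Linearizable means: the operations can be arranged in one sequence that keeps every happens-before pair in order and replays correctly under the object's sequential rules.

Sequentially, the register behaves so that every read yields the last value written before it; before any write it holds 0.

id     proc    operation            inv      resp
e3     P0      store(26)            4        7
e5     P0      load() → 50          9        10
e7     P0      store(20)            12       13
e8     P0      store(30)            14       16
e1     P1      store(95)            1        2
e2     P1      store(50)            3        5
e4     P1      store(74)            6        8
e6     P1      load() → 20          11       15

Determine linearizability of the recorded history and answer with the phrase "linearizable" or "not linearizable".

not linearizable

prefix check: 1..9 passes, 1..10 fails once e5's time-10 response joins
every one of the 3 real-time-consistent orders over 5 completed atomic register ops fails the sequential spec
sample order e1, e2, e3, e4, e5 stalls at step 5 — e5 load() → 50 has no legal effect
sample order e1, e2, e4, e3, e5 stalls at step 5 — e5 load() → 50 has no legal effect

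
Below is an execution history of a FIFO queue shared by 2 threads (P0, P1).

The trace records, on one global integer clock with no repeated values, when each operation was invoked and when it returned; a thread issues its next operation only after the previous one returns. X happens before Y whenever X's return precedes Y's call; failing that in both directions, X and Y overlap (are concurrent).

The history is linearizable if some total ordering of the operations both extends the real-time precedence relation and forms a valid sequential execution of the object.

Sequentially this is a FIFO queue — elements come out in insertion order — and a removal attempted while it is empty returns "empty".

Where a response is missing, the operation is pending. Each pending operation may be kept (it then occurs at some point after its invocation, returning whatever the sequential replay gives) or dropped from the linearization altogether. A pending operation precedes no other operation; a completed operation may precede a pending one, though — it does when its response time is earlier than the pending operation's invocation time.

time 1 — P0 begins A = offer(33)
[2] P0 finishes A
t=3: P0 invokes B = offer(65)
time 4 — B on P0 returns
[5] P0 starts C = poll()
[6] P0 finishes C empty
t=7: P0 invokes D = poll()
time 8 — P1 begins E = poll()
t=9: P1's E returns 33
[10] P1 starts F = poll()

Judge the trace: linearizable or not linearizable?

through event 5 a valid linearization exists; event 6 (C responding at time 6) ends that
exhaustive check: the 3 completed FIFO queue ops admit one real-time order; illegal
for example A, B, C fails at step 3: C poll() → empty is not legal there

not linearizable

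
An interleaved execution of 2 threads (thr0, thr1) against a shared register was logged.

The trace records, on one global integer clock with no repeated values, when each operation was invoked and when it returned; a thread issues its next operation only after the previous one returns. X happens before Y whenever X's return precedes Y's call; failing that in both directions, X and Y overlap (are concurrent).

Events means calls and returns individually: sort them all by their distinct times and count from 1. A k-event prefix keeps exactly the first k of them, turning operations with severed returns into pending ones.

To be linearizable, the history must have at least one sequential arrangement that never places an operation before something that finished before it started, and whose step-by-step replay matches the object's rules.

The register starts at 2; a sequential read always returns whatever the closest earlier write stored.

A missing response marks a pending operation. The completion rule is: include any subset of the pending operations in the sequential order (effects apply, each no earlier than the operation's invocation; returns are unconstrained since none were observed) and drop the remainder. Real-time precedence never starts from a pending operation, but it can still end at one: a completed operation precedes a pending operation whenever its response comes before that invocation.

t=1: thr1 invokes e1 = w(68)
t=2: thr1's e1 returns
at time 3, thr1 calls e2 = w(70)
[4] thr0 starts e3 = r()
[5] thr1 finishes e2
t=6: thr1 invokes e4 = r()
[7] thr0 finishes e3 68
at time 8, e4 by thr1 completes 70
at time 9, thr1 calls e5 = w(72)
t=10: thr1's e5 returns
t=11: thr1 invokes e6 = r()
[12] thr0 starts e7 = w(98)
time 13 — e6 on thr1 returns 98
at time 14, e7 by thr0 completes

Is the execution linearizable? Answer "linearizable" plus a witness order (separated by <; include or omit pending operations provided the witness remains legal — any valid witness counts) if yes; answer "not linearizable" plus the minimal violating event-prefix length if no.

linearizable — witness: e1 < e3 < e2 < e4 < e5 < e7 < e6

1. e1 w(68), leaving value 68
2. e3 r() → 68, leaving value 68
3. e2 w(70), leaving value 70
4. e4 r() → 70, leaving value 70
5. e5 w(72), leaving value 72
6. e7 w(98), leaving value 98
7. e6 r() → 98, leaving value 98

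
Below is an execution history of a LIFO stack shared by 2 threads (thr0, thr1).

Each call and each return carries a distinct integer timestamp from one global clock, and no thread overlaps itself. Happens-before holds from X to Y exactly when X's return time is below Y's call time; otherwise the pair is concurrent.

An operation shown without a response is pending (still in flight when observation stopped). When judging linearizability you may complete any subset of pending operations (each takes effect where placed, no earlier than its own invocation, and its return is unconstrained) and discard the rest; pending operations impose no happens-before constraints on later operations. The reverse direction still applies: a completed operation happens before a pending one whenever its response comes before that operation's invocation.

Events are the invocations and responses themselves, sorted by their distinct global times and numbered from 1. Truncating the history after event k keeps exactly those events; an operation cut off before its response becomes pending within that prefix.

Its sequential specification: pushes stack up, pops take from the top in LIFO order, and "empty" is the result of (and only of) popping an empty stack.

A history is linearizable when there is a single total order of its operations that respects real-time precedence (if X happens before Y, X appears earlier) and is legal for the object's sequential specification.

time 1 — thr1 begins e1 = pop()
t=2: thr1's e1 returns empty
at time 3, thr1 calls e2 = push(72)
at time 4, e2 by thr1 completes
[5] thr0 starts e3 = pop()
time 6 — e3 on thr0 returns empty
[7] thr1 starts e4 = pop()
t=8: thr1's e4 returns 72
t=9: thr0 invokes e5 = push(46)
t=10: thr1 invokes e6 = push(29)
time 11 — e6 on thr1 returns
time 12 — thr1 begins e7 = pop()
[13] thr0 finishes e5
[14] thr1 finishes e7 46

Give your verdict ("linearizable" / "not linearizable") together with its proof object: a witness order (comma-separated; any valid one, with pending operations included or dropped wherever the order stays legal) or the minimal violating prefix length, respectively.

prefix check: 1..5 passes, 1..6 fails once e3's time-6 response joins
one real-time candidate order over the 3 completed operations — the LIFO stack replay rejects it
one such order, e1, e2, e3, breaks at step 3 where e3 pop() → empty is illegal

not linearizable — minimal violating prefix: 6 events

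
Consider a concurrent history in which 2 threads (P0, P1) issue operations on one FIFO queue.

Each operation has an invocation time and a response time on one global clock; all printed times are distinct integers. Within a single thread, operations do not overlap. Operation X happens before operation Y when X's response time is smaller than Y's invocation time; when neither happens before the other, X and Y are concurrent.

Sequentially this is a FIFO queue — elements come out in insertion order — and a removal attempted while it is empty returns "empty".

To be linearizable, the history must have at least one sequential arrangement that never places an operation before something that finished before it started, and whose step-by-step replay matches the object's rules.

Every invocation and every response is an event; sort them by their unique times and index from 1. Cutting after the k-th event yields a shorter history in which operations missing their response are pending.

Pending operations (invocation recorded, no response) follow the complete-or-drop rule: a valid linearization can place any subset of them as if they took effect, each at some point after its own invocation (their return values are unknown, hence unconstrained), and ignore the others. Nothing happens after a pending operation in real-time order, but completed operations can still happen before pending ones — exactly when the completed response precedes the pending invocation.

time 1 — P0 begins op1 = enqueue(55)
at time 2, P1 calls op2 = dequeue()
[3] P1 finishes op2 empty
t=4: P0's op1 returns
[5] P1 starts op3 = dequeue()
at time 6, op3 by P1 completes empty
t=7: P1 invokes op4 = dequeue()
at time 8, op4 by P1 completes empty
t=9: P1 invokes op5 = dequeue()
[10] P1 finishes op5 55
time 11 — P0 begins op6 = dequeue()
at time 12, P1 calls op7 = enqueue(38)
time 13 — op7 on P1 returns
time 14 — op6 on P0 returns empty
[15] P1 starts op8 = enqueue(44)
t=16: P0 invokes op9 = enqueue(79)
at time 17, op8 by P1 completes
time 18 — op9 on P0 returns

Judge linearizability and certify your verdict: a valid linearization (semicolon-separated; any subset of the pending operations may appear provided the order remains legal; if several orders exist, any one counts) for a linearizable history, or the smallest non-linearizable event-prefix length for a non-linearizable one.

not linearizable — minimal violating prefix: 6 events

cut after 5 events: linearizable; cut after 6 events (op3 responds, time 6): not linearizable
all 2 real-time-respecting orders fail — 3 completed FIFO queue operations, no legal replay
one such order, op1, op2, op3, breaks at step 2 where op2 dequeue() → empty is illegal
one such order, op2, op1, op3, breaks at step 3 where op3 dequeue() → empty is illegal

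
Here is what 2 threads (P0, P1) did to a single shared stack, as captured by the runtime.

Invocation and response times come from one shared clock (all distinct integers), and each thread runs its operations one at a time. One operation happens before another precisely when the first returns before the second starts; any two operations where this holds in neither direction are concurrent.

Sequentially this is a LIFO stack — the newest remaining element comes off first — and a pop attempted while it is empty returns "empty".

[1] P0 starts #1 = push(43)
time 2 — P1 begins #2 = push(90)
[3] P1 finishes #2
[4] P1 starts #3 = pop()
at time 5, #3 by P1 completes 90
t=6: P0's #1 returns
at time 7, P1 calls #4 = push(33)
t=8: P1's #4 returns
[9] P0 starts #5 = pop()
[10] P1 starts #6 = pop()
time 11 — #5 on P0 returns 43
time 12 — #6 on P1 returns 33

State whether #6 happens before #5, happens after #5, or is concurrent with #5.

concurrent

#6 spans [10,12], #5 spans [9,11]
the intervals overlap in both directions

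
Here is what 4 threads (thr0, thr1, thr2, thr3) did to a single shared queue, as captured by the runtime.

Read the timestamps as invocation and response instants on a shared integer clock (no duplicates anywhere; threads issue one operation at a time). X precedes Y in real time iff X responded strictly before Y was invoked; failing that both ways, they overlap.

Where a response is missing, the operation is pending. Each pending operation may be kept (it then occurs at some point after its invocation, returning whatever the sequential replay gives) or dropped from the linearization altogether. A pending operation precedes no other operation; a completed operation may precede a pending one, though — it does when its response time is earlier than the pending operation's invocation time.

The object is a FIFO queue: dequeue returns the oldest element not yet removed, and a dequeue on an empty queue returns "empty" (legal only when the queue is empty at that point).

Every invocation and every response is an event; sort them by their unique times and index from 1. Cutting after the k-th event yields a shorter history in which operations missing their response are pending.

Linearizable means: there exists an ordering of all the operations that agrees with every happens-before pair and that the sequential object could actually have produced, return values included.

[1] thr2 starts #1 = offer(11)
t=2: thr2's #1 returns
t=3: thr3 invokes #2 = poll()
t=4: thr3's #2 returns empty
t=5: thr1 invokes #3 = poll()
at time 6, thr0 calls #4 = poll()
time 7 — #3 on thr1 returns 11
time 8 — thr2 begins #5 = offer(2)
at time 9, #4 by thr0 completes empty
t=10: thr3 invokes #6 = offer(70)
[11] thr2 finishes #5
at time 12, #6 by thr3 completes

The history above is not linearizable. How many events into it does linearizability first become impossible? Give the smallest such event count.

events 1..3 are linearizable; a witness order is #1:
1. #1 offer(11), leaving queue <11>
adding event 4 (#2 responds at 4) leaves no legal real-time order
take #1, #2: step 2 already fails, because #2 poll() → empty cannot occur there

4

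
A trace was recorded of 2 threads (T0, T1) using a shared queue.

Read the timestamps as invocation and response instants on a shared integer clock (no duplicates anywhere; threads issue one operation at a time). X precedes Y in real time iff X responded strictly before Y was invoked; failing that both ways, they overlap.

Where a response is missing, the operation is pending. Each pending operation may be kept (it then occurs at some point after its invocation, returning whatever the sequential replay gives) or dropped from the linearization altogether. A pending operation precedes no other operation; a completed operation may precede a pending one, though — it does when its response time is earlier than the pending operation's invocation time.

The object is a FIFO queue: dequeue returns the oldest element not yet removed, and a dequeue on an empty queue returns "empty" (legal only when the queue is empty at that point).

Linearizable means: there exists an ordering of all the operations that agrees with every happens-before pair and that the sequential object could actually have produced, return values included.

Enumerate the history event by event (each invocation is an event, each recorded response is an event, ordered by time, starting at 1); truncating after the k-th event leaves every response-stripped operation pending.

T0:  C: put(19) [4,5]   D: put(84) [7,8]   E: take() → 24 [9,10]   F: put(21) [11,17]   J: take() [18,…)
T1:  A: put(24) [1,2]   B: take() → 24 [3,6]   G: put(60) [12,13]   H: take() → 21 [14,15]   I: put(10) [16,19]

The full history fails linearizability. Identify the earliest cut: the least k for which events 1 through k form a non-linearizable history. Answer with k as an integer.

10

a valid linearization of events 1..9 exists, for instance A, B, C, D:
step 1: A put(24) — queue <24>
step 2: B take() → 24 — queue <>
step 3: C put(19) — queue <19>
step 4: D put(84) — queue <19,84>
at event 10 (E's time-10 response) nothing linearizes any more
sample order A, B, C, D, E stalls at step 5 — E take() → 24 has no legal effect
sample order A, C, B, D, E stalls at step 5 — E take() → 24 has no legal effect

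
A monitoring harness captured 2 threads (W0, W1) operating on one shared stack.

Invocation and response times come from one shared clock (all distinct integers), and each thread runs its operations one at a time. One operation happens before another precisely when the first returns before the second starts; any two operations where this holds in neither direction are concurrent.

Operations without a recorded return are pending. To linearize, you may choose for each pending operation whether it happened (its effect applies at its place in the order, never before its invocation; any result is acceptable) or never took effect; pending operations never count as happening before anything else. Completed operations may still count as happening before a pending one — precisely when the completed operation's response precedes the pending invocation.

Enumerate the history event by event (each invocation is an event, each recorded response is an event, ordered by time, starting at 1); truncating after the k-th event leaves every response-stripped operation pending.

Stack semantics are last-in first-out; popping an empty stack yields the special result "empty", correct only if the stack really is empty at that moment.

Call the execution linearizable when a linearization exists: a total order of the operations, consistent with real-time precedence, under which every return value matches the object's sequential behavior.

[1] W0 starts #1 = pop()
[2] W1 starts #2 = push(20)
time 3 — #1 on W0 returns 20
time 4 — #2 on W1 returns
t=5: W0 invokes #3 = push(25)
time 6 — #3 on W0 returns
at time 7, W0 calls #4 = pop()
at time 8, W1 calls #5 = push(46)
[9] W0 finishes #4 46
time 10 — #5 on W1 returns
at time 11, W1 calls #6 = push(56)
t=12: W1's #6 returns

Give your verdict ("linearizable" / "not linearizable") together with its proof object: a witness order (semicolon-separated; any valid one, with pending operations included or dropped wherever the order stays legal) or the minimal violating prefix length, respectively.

1. #2 push(20), leaving stack <20>
2. #1 pop() → 20, leaving stack <>
3. #3 push(25), leaving stack <25>
4. #5 push(46), leaving stack <25,46>
5. #4 pop() → 46, leaving stack <25>
6. #6 push(56), leaving stack <25,56>

linearizable — witness: #2; #1; #3; #5; #4; #6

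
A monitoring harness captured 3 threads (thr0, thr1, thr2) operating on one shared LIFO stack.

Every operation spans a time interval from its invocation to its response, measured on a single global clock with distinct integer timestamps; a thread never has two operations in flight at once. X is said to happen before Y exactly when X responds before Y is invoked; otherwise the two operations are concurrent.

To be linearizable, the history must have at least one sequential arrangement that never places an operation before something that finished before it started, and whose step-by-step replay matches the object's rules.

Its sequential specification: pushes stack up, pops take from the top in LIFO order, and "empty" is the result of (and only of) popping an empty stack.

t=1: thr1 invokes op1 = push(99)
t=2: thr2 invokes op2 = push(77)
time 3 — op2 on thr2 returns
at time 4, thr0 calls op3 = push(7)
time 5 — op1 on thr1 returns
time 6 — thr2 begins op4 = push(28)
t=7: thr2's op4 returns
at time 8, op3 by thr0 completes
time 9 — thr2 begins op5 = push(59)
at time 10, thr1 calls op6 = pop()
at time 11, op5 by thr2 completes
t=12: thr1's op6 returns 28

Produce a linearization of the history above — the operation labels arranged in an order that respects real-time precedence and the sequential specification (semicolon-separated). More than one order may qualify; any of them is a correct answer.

after step 1 (op1 push(99)): stack <99>
after step 2 (op2 push(77)): stack <99,77>
after step 3 (op3 push(7)): stack <99,77,7>
after step 4 (op4 push(28)): stack <99,77,7,28>
after step 5 (op6 pop() → 28): stack <99,77,7>
after step 6 (op5 push(59)): stack <99,77,7,59>

op1; op2; op3; op4; op6; op5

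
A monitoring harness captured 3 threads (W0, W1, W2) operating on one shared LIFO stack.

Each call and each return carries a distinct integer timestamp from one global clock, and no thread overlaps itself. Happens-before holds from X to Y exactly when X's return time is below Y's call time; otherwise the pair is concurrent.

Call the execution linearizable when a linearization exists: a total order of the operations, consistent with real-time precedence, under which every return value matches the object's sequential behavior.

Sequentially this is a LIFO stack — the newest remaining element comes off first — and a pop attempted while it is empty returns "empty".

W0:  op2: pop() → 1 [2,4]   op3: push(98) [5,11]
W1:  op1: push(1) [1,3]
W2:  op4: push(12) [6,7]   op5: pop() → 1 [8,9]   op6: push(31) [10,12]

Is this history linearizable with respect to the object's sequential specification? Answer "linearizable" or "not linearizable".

not linearizable

through event 8 a valid linearization exists; event 9 (op5 responding at time 9) ends that
2 orders of the 4 completed LIFO stack ops respect real time; none is legal
no escape via the 1 pending operation (op3): every completion choice fails
e.g. op1, op2, op4, op5 (pending dropped): illegal at step 4, since op5 pop() → 1 cannot apply there
e.g. op2, op1, op4, op5 (pending dropped): illegal at step 1, since op2 pop() → 1 cannot apply there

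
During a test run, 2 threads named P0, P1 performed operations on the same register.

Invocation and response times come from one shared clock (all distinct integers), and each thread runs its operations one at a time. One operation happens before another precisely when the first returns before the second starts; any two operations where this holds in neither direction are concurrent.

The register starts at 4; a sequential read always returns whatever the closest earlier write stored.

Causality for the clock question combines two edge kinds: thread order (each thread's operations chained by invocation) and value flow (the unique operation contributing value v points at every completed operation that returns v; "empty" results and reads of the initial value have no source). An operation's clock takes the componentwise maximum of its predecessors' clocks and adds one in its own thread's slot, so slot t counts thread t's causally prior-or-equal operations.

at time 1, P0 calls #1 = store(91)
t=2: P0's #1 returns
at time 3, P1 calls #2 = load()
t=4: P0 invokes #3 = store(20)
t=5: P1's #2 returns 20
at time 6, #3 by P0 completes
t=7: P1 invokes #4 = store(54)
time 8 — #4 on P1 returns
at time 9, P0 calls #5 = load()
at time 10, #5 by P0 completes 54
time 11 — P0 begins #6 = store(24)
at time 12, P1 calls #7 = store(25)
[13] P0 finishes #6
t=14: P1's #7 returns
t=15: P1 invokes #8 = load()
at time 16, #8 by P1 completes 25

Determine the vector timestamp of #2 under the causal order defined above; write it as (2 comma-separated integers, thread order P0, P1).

(2, 1)

VC(#1, invoked at 1): no causal predecessors; +1 on P0 → (1, 0)
#3 (invocation 4): componentwise max over VC(#1)=(1, 0), +1 at P0, giving (2, 0)
#2 (invocation 3): componentwise max over VC(#3)=(2, 0), +1 at P1, giving (2, 1)
#4 (invocation 7): componentwise max over VC(#2)=(2, 1), +1 at P1, giving (2, 2)
#7 (invocation 12): componentwise max over VC(#4)=(2, 2), +1 at P1, giving (2, 3)
#5 (invocation 9): componentwise max over VC(#3)=(2, 0), VC(#4)=(2, 2), +1 at P0, giving (3, 2)
#8 (invocation 15): componentwise max over VC(#7)=(2, 3), +1 at P1, giving (2, 4)
#6 (invocation 11): componentwise max over VC(#5)=(3, 2), +1 at P0, giving (4, 2)
target: VC(#2) = (2, 1)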